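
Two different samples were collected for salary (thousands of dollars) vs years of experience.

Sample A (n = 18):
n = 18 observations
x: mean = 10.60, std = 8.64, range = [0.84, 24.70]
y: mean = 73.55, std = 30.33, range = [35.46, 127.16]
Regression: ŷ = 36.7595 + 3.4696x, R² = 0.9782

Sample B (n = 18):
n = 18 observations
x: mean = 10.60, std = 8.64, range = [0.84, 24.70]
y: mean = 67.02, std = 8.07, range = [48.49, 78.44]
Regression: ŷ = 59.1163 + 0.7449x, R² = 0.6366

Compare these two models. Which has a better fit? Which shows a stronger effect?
Model A has the better fit (R² = 0.9782 vs 0.6366). Model A shows the stronger effect (|β₁| = 3.4696 vs 0.7449).

Model Comparison:

Fit — compare R²:
- Model A: R² = 0.9782 → 97.82% of variance in salary explained
- Model B: R² = 0.6366 → 63.66% of variance in salary explained
- 0.9782 > 0.6366 → Model A has the better fit

Effect size (slope magnitude):
- Model A: β₁ = 3.4696 → predicted salary rises 3.4696 thousand dollars per additional year of experience
- Model B: β₁ = 0.7449 → predicted salary rises 0.7449 thousand dollars per additional year of experience
- |3.4696| > |0.7449| → Model A shows the stronger marginal effect

Notes:
- A steeper slope doesn't make a better model if the scatter around the line is large.
- R² measures how tightly points cluster around the line; β₁ measures how steep the line is — they answer different questions.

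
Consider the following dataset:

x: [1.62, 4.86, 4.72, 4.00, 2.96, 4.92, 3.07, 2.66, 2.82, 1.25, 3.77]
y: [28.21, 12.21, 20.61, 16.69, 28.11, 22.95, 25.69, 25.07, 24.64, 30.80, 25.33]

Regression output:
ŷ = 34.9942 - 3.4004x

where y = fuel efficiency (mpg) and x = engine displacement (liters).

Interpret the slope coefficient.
On average, fuel efficiency is about 3.4004 mpg lower for every extra liter of engine displacement.

β₁ = -3.4004 is the change in predicted fuel efficiency (mpg) per additional liter of engine displacement.

Interpretation:
- Engine displacement up by 1 liter → predicted fuel efficiency decreases by 3.4004 mpg
- This is a linear approximation: the same per-unit change is assumed across the whole observed x range

The intercept β₀ = 34.9942 is the predicted fuel efficiency when engine displacement = 0; since the smallest observed x is 1.25, this is an extrapolation and mainly anchors the line.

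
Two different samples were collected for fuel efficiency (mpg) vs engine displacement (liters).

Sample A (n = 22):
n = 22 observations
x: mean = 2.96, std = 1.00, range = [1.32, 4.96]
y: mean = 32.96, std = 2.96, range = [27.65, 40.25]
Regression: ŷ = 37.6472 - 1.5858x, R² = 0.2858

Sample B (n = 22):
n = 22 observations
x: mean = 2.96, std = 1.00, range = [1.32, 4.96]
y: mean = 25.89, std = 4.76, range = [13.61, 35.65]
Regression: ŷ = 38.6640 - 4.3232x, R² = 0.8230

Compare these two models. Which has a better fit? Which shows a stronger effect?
Model B has the better fit (R² = 0.8230 vs 0.2858). Model B shows the stronger effect (|β₁| = 4.3232 vs 1.5858).

Model Comparison:

Which explains more variance? (R²)
- Model A: R² = 0.2858 → 28.58% of variance in fuel efficiency explained
- Model B: R² = 0.8230 → 82.30% of variance in fuel efficiency explained
- 0.8230 > 0.2858 → Model B has the better fit

Strength of effect — compare |β₁|:
- Model A: β₁ = -1.5858 → predicted fuel efficiency falls 1.5858 mpg per additional liter of engine displacement
- Model B: β₁ = -4.3232 → predicted fuel efficiency falls 4.3232 mpg per additional liter of engine displacement
- |-1.5858| < |-4.3232| → Model B shows the stronger marginal effect

Note: The two samples could reflect different populations, time periods, or measurement quality.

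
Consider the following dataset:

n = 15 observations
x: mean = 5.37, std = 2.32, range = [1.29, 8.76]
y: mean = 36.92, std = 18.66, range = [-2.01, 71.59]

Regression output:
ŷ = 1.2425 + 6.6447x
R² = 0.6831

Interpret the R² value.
The model explains 68.31% of the variance in y (R² = 0.6831), leaving 31.69% unexplained; the fit is moderate.

R² (coefficient of determination) measures the proportion of variance in y explained by the regression model.

Here R² = 0.6831:
- Explained: 68.31% of the variation in y
- Unexplained (residual): 100% − 68.31% = 31.69%
- Rule of thumb (below 0.3 weak; 0.3 to below 0.7 moderate; 0.7 and above strong) → moderate

Note: R² never decreases when predictors are added, so it should not be used alone to compare models of different size.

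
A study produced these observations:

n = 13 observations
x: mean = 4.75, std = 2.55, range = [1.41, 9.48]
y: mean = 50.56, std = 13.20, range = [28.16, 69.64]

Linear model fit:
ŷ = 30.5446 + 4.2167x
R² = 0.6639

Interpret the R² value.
About 66.39% of the variability in y is accounted for by the regression on x (R² = 0.6639) — a moderate linear fit.

R² = 1 − SS_res/SS_tot compares the residual scatter to the total scatter of y about its mean.

Here R² = 0.6639:
- Explained: 66.39% of the variation in y
- Unexplained (residual): 100% − 66.39% = 33.61%
- Rule of thumb (below 0.3 weak; 0.3 to below 0.7 moderate; 0.7 and above strong) → moderate

Note: R² says nothing about causation, and a high R² does not by itself mean the linear form is appropriate — check the residuals.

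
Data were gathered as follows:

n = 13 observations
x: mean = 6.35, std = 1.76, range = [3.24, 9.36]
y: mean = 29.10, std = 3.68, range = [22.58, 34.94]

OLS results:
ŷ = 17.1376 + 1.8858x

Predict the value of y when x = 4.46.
ŷ = 25.5483

Plug x = 4.46 into the fitted line:

ŷ = 17.1376 + 1.8858 × 4.46
ŷ = 17.1376 + 8.4107
ŷ = 25.5483

This is a point prediction; actual observations scatter around it by roughly the residual standard deviation.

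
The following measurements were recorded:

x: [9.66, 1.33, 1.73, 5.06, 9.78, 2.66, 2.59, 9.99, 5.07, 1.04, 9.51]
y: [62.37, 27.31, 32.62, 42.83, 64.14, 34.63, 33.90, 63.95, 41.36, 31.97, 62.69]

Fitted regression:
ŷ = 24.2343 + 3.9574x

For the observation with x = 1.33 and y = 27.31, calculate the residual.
Residual = -2.1876

The residual is the difference between the actual value and the predicted value:

Residual = y - ŷ

Step 1: Calculate predicted value
ŷ = 24.2343 + 3.9574 × 1.33
ŷ = 29.4976

Step 2: Calculate residual
Residual = 27.31 - 29.4976
Residual = -2.1876

Interpretation: the model overestimates the actual value by 2.1876 at this point (negative residual → observation lies below the fitted line).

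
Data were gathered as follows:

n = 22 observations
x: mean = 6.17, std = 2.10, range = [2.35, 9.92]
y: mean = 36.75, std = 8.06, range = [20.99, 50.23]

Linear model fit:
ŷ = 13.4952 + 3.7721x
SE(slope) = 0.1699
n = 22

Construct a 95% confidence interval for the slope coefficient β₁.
The 95% CI for β₁ is (3.4177, 4.1265)

Confidence interval for the slope:

The 95% CI for β₁ is: β̂₁ ± t*(α/2, n-2) × SE(β̂₁)

Step 1: Find critical t-value
- Confidence level = 0.95
- Degrees of freedom = n - 2 = 22 - 2 = 20
- t*(α/2, 20) = 2.0860

Step 2: Calculate margin of error
Margin = 2.0860 × 0.1699 = 0.3544

Step 3: Construct interval
CI = 3.7721 ± 0.3544
CI = (3.4177, 4.1265)

Interpretation: intervals built this way capture the true β₁ in 95% of repeated samples; here the plausible range for the per-unit effect of x on y is 3.4177 to 4.1265.
Since 0 is outside the interval, a two-sided test at α = 0.05 would reject H₀: β₁ = 0.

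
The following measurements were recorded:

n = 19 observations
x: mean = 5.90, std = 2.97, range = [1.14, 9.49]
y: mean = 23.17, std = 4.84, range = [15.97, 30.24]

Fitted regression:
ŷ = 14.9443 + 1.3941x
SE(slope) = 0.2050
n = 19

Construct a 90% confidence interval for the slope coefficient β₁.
The 90% CI for β₁ is (1.0375, 1.7507)

Confidence interval for the slope:

The 90% CI for β₁ is: β̂₁ ± t*(α/2, n-2) × SE(β̂₁)

Step 1: Find critical t-value
- Confidence level = 0.9
- Degrees of freedom = n - 2 = 19 - 2 = 17
- t*(α/2, 17) = 1.7396

Step 2: Calculate margin of error
Margin = 1.7396 × 0.2050 = 0.3566

Step 3: Construct interval
CI = 1.3941 ± 0.3566
CI = (1.0375, 1.7507)

Interpretation: each one-unit increase in x is associated with a change in mean y of between 1.0375 and 1.7507, with 90% confidence.
Both endpoints are positive, so the data support a genuinely positive slope at this confidence level.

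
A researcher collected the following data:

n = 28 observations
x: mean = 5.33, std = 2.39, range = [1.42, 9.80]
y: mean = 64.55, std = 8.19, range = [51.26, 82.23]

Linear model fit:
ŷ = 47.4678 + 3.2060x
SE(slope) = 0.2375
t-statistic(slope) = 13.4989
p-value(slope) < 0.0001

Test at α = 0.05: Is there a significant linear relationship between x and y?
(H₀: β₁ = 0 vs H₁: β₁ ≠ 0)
Since p-value < 0.0001 < α = 0.05, reject H₀ — the slope is significantly different from 0.

Hypothesis test for the slope coefficient:

H₀: β₁ = 0 (no linear relationship)
H₁: β₁ ≠ 0 (linear relationship exists)

Test statistic: t = β̂₁ / SE(β̂₁) = 3.2060 / 0.2375 = 13.4989

p < 0.0001: how often a slope estimate this far from 0 (in SE units) would arise by chance if β₁ were truly 0.

Decision rule: reject H₀ if p-value < α.
p-value < 0.0001 < α = 0.05 → reject H₀.

There is sufficient evidence at the 5% significance level to conclude that a linear relationship exists between x and y.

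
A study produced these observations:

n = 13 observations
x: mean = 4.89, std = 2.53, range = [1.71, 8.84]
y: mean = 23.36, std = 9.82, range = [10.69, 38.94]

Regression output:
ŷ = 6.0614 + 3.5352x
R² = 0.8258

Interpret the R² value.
The model explains 82.58% of the variance in y (R² = 0.8258), leaving 17.42% unexplained; the fit is strong.

R² (coefficient of determination) measures the proportion of variance in y explained by the regression model.

Here R² = 0.8258:
- Explained: 82.58% of the variation in y
- Unexplained (residual): 100% − 82.58% = 17.42%
- Rule of thumb (below 0.3 weak; 0.3 to below 0.7 moderate; 0.7 and above strong) → strong

Equivalently, for simple linear regression R² = r², so |r| = √0.8258 ≈ 0.9087.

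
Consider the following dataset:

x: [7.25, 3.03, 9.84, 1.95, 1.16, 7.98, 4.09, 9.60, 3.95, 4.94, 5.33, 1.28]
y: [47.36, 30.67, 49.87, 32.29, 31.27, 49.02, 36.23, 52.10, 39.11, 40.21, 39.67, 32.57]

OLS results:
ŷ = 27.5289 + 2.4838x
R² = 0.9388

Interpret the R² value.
The model explains 93.88% of the variance in y (R² = 0.9388), leaving 6.12% unexplained; the fit is strong.

R² = 1 − SS_res/SS_tot compares the residual scatter to the total scatter of y about its mean.

Here R² = 0.9388:
- Explained: 93.88% of the variation in y
- Unexplained (residual): 100% − 93.88% = 6.12%
- Rule of thumb (below 0.3 weak; 0.3 to below 0.7 moderate; 0.7 and above strong) → strong

Equivalently, for simple linear regression R² = r², so |r| = √0.9388 ≈ 0.9689.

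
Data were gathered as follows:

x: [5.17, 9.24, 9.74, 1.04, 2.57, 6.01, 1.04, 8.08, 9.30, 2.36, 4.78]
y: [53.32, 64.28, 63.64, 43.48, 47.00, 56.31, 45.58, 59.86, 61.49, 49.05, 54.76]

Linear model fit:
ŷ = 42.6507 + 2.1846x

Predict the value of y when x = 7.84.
ŷ = 59.7780

Plug x = 7.84 into the fitted line:

ŷ = 42.6507 + 2.1846 × 7.84
ŷ = 42.6507 + 17.1273
ŷ = 59.7780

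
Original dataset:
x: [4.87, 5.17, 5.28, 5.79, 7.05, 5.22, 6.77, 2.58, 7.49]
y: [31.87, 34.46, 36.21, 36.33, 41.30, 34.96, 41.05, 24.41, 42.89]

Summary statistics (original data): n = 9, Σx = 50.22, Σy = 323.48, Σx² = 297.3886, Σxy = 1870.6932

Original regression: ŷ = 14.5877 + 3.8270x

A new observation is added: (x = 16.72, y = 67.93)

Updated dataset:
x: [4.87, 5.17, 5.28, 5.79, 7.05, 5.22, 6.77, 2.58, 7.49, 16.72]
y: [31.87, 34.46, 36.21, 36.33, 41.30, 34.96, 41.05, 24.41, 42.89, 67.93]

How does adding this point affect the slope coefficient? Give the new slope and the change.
Adding the point moves β₁ from 3.8270 to 2.9987, i.e. it decreases by 0.8283 (-21.6%).

The new point has HIGH LEVERAGE: x = 16.72 is far from the original mean x̄ = 50.22/9 ≈ 5.58 (original range [2.58, 7.49]).

Step 1: Update the sums with the new point (n goes from 9 to 10)
Σx  = 50.22 + 16.72 = 66.94
Σy  = 323.48 + 67.93 = 391.41
Σx² = 297.3886 + 16.72² = 297.3886 + 279.5584 = 576.9470
Σxy = 1870.6932 + 16.72×67.93 = 1870.6932 + 1135.7896 = 3006.4828

Step 2: Recompute the slope with b₁ = (nΣxy − ΣxΣy) / (nΣx² − (Σx)²)
Numerator   = 10×3006.4828 − 66.94×391.41 = 30064.8280 − 26200.9854 = 3863.8426
Denominator = 10×576.9470 − 66.94² = 5769.4700 − 4480.9636 = 1288.5064
b₁(new) = 3863.8426 / 1288.5064 = 2.9987

(Same formula on the original sums: (9×1870.6932 − 50.22×323.48) / (9×297.3886 − 50.22²) = 591.0732 / 154.4490 = 3.8270, matching the given fit.)

Step 3: Change in slope
Δβ₁ = 2.9987 − 3.8270 = -0.8283
Relative change = -0.8283 / 3.8270 × 100% = -21.6%
→ the slope decreases when the point is added.

Because the point sits below the extension of the original line at a high-leverage x, it tilts the fit down.
In practice: refit with and without it and report both if conclusions differ.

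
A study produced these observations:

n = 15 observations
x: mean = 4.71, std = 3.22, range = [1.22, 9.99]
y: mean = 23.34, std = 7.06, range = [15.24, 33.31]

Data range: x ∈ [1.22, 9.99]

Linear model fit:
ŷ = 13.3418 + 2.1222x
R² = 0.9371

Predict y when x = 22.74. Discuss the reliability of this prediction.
The equation gives ŷ = 61.6006; however x = 22.74 is 12.75 units above the observed range, so this extrapolated value should not be trusted.

Prediction calculation:
ŷ = 13.3418 + 2.1222 × 22.74
ŷ = 61.6006

Reliability:
- Data range: x ∈ [1.22, 9.99]
- Prediction point: x = 22.74 is 12.75 units above the observed range → this is EXTRAPOLATION, not interpolation

Why that matters here:
- Real relationships often flatten, saturate, or turn nonlinear at extremes
- There are no observations near this x to validate the fitted line there

Report the number if required, but flag clearly that it is an extrapolation.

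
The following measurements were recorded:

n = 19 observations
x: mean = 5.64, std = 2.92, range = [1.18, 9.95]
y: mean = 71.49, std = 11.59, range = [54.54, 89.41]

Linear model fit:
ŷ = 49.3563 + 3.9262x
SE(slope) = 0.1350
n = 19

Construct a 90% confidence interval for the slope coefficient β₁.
The 90% CI for β₁ is (3.6914, 4.1610)

Confidence interval for the slope:

The 90% CI for β₁ is: β̂₁ ± t*(α/2, n-2) × SE(β̂₁)

Step 1: Find critical t-value
- Confidence level = 0.9
- Degrees of freedom = n - 2 = 19 - 2 = 17
- t*(α/2, 17) = 1.7396

Step 2: Calculate margin of error
Margin = 1.7396 × 0.1350 = 0.2348

Step 3: Construct interval
CI = 3.9262 ± 0.2348
CI = (3.6914, 4.1610)

Interpretation: intervals built this way capture the true β₁ in 90% of repeated samples; here the plausible range for the per-unit effect of x on y is 3.6914 to 4.1610.
Since 0 is outside the interval, a two-sided test at α = 0.10 would reject H₀: β₁ = 0.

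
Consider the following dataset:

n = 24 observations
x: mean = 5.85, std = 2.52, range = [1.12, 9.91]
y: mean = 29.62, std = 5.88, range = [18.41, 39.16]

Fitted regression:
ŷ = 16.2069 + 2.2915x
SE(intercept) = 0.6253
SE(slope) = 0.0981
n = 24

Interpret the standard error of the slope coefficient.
SE(slope) = 0.0981 measures the uncertainty in the estimated slope. The coefficient is estimated precisely (SE/|β̂₁| = 4.3%).

SE(β̂₁) = s / √Sxx, where s is the residual standard deviation and Sxx = Σ(x − x̄)². It is the yardstick for how far β̂₁ = 2.2915 could plausibly be from the true slope.

Relative precision:
- SE / |β̂₁| = 0.0981 / 2.2915 = 4.3%
- Rule of thumb (under 20%: precise; 20% to under 50%: moderately precise; 50% or more: imprecise) → precise

Rough 95% range (±2 SE): 2.2915 ± 0.1962 → (2.0953, 2.4877).

What drives SE(β̂₁): larger n (here n = 24) → smaller SE; wider spread of x values → smaller SE; more residual scatter → larger SE.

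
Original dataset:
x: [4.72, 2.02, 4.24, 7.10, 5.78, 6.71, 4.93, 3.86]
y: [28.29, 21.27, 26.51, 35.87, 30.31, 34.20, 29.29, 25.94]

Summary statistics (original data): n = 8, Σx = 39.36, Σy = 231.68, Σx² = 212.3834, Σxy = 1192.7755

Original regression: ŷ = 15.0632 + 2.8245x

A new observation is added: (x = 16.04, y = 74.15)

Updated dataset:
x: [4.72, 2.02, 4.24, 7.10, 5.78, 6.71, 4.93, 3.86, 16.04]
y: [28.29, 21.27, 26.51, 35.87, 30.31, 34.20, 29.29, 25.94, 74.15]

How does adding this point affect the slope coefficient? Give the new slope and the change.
The slope changes from 2.8245 to 3.8834 (change of +1.0589, or +37.5%).

x = 16.04 lies well outside the original x-range [2.02, 7.10] (x̄ ≈ 4.92), so this observation has high leverage and can move the slope substantially.

Step 1: Update the sums with the new point (n goes from 8 to 9)
Σx  = 39.36 + 16.04 = 55.40
Σy  = 231.68 + 74.15 = 305.83
Σx² = 212.3834 + 16.04² = 212.3834 + 257.2816 = 469.6650
Σxy = 1192.7755 + 16.04×74.15 = 1192.7755 + 1189.3660 = 2382.1415

Step 2: Recompute the slope with b₁ = (nΣxy − ΣxΣy) / (nΣx² − (Σx)²)
Numerator   = 9×2382.1415 − 55.40×305.83 = 21439.2735 − 16942.9820 = 4496.2915
Denominator = 9×469.6650 − 55.40² = 4226.9850 − 3069.1600 = 1157.8250
b₁(new) = 4496.2915 / 1157.8250 = 3.8834

(Same formula on the original sums: (8×1192.7755 − 39.36×231.68) / (8×212.3834 − 39.36²) = 423.2792 / 149.8576 = 2.8245, matching the given fit.)

Step 3: Change in slope
Δβ₁ = 3.8834 − 2.8245 = +1.0589
Relative change = +1.0589 / 2.8245 × 100% = +37.5%
→ the slope increases when the point is added.

A high-leverage point only changes the slope if it is off the original line; here y = 74.15 is above the original trend, so the slope increases.
In practice: check such a point for data-entry or measurement error.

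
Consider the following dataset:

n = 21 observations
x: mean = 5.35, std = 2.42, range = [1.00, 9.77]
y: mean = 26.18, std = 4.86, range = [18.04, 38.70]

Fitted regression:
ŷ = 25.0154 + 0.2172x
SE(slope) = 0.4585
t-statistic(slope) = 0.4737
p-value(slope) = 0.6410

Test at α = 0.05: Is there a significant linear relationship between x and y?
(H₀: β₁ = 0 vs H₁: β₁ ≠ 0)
Fail to reject H₀: p-value = 0.6410 ≥ α = 0.05. The linear relationship is not significant at the 5% level.

Hypothesis test for the slope coefficient:

H₀: β₁ = 0 (no linear relationship)
H₁: β₁ ≠ 0 (linear relationship exists)

Test statistic: t = β̂₁ / SE(β̂₁) = 0.2172 / 0.4585 = 0.4737

p = 0.6410: how often a slope estimate this far from 0 (in SE units) would arise by chance if β₁ were truly 0.

Decision rule: reject H₀ if p-value < α.
p-value = 0.6410 ≥ α = 0.05 → fail to reject H₀.

Conclusion: the linear association between x and y is not significant at the 5% level.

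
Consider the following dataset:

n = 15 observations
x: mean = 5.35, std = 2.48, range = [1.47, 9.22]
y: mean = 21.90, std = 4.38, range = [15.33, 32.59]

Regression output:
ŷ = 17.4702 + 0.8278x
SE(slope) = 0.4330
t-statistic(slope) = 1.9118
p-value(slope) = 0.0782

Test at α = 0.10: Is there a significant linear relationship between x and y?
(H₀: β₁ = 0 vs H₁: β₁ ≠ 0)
Reject H₀: p-value = 0.0782 < α = 0.10. The linear relationship is significant at the 10% level.

Hypothesis test for the slope coefficient:

H₀: β₁ = 0 (no linear relationship)
H₁: β₁ ≠ 0 (linear relationship exists)

Test statistic: t = β̂₁ / SE(β̂₁) = 0.8278 / 0.4330 = 1.9118

p = 0.0782: how often a slope estimate this far from 0 (in SE units) would arise by chance if β₁ were truly 0.

Decision rule: reject H₀ if p-value < α.
p-value = 0.0782 < α = 0.10 → reject H₀.

There is sufficient evidence at the 10% significance level to conclude that a linear relationship exists between x and y.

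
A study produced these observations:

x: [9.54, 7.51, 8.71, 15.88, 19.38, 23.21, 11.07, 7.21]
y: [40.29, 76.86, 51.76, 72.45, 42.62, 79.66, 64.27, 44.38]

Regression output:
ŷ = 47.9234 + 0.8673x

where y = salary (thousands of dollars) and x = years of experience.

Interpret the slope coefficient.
On average, salary is about 0.8673 thousand dollars higher for every extra year of experience.

The slope β₁ = 0.8673 gives the rate at which the fitted salary changes with experience.

Interpretation:
- Experience up by 1 year → predicted salary increases by 0.8673 thousand dollars
- This is a linear approximation: the same per-unit change is assumed across the whole observed x range
- The slope describes association in these data, not necessarily a causal effect

(β₀ = 47.9234 is the fitted value at x = 0 and is not part of the slope interpretation.)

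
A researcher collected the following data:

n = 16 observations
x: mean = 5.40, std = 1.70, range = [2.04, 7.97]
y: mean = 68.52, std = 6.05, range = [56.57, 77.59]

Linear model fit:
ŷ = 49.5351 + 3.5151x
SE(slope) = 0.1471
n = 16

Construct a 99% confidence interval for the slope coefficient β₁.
The 99% CI for β₁ is (3.0772, 3.9530)

Confidence interval for the slope:

The 99% CI for β₁ is: β̂₁ ± t*(α/2, n-2) × SE(β̂₁)

Step 1: Find critical t-value
- Confidence level = 0.99
- Degrees of freedom = n - 2 = 16 - 2 = 14
- t*(α/2, 14) = 2.9768

Step 2: Calculate margin of error
Margin = 2.9768 × 0.1471 = 0.4379

Step 3: Construct interval
CI = 3.5151 ± 0.4379
CI = (3.0772, 3.9530)

Interpretation: each one-unit increase in x is associated with a change in mean y of between 3.0772 and 3.9530, with 99% confidence.
Since 0 is outside the interval, a two-sided test at α = 0.01 would reject H₀: β₁ = 0.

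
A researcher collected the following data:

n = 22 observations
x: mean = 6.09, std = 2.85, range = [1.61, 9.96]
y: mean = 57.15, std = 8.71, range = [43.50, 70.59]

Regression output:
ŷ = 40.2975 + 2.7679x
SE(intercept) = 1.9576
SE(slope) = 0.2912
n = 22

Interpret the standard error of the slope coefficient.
SE(β̂₁) = 0.2912 is the estimated standard deviation of the slope estimate across repeated samples; relative to β̂₁ = 2.7679 that is 10.5%, a precise estimate.

SE(β̂₁) = 0.2912 says: if we drew many samples of n = 22 from the same population and refit each time, the fitted slopes would scatter with a standard deviation of roughly 0.2912 around the true β₁.

Relative precision:
- SE / |β̂₁| = 0.2912 / 2.7679 = 10.5%
- Rule of thumb (under 20%: precise; 20% to under 50%: moderately precise; 50% or more: imprecise) → precise

Rough 95% range (±2 SE): 2.7679 ± 0.5824 → (2.1855, 3.3503).

What drives SE(β̂₁): wider spread of x values → smaller SE; larger n (here n = 22) → smaller SE.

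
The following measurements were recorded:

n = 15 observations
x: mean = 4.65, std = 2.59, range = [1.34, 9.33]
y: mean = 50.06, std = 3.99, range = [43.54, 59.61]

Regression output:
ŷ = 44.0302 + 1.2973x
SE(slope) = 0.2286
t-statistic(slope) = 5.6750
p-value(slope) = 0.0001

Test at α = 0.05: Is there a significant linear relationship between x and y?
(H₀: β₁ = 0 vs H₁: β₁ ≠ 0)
p-value = 0.0001 < α = 0.05, so we reject H₀. The relationship is significant.

Hypothesis test for the slope coefficient:

H₀: β₁ = 0 (no linear relationship)
H₁: β₁ ≠ 0 (linear relationship exists)

Test statistic: t = β̂₁ / SE(β̂₁) = 1.2973 / 0.2286 = 5.6750

With df = 13, the two-sided p-value for |t| = 5.6750 is 0.0001.

Decision rule: reject H₀ if p-value < α.
p-value = 0.0001 < α = 0.05 → reject H₀.

There is sufficient evidence at the 5% significance level to conclude that a linear relationship exists between x and y.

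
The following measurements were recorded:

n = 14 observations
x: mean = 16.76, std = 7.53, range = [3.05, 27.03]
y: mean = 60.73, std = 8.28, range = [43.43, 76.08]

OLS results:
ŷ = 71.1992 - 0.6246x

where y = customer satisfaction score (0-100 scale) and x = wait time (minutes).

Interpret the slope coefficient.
For each additional minute of wait time, predicted satisfaction score decreases by approximately 0.6246 points.

The slope β₁ = -0.6246 gives the rate at which the fitted satisfaction score changes with wait time.

Interpretation:
- Wait time up by 1 minute → predicted satisfaction score decreases by 0.6246 points
- The effect is assumed constant over the observed range of x (linearity)
- The sign (−) gives the direction; the magnitude 0.6246 gives the size of the effect per minute

(β₀ = 71.1992 is the fitted value at x = 0 and is not part of the slope interpretation.)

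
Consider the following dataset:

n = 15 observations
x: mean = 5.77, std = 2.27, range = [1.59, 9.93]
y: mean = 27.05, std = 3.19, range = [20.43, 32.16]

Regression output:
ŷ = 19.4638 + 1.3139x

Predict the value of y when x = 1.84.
ŷ = 21.8814

To predict y for x = 1.84, substitute into the regression equation:

ŷ = 19.4638 + 1.3139 × 1.84
ŷ = 19.4638 + 2.4176
ŷ = 21.8814

This is a point prediction; actual observations scatter around it by roughly the residual standard deviation.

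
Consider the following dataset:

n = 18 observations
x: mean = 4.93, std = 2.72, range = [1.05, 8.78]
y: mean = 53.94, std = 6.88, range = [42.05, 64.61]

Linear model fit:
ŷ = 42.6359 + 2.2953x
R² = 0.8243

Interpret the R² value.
About 82.43% of the variability in y is accounted for by the regression on x (R² = 0.8243) — a strong linear fit.

The coefficient of determination R² is the fraction of the total variation in y that the fitted line accounts for.

Here R² = 0.8243:
- Explained: 82.43% of the variation in y
- Unexplained (residual): 100% − 82.43% = 17.57%
- Rule of thumb (below 0.3 weak; 0.3 to below 0.7 moderate; 0.7 and above strong) → strong

Note: R² says nothing about causation, and a high R² does not by itself mean the linear form is appropriate — check the residuals.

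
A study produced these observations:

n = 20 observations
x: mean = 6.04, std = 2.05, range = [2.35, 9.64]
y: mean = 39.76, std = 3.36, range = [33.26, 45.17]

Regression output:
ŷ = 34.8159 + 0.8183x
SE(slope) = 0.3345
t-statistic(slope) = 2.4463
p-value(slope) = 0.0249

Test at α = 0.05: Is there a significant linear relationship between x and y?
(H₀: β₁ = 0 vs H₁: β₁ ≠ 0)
p-value = 0.0249 < α = 0.05, so we reject H₀. The relationship is significant.

Hypothesis test for the slope coefficient:

H₀: β₁ = 0 (no linear relationship)
H₁: β₁ ≠ 0 (linear relationship exists)

Test statistic: t = β̂₁ / SE(β̂₁) = 0.8183 / 0.3345 = 2.4463

p = 0.0249: how often a slope estimate this far from 0 (in SE units) would arise by chance if β₁ were truly 0.

Decision rule: reject H₀ if p-value < α.
p-value = 0.0249 < α = 0.05 → reject H₀.

There is sufficient evidence at the 5% significance level to conclude that a linear relationship exists between x and y.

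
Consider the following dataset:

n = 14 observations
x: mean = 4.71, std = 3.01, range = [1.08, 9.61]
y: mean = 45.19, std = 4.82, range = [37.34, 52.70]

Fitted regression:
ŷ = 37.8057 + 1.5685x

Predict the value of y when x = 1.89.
ŷ = 40.7702

Plug x = 1.89 into the fitted line:

ŷ = 37.8057 + 1.5685 × 1.89
ŷ = 37.8057 + 2.9645
ŷ = 40.7702

This is the fitted mean response at that x — an individual observation would come with a wider prediction interval.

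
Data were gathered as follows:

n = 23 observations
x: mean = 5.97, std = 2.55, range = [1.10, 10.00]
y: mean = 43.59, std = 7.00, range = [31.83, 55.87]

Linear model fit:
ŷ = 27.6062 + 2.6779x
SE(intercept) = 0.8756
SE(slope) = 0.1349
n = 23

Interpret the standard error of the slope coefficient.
SE(slope) = 0.1349 measures the uncertainty in the estimated slope. The coefficient is estimated precisely (SE/|β̂₁| = 5.0%).

What SE measures:
- The standard error quantifies the sampling variability of the coefficient estimate
- It is the estimated standard deviation of β̂₁ across hypothetical repeated samples of the same size
- Smaller SE → more precise estimate

Relative precision:
- SE / |β̂₁| = 0.1349 / 2.6779 = 5.0%
- Rule of thumb (under 20%: precise; 20% to under 50%: moderately precise; 50% or more: imprecise) → precise

Link to the t-test: t = β̂₁ / SE(β̂₁) = 2.6779 / 0.1349 = 19.8510, the statistic for H₀: β₁ = 0.

What drives SE(β̂₁): more residual scatter → larger SE; wider spread of x values → smaller SE; larger n (here n = 23) → smaller SE.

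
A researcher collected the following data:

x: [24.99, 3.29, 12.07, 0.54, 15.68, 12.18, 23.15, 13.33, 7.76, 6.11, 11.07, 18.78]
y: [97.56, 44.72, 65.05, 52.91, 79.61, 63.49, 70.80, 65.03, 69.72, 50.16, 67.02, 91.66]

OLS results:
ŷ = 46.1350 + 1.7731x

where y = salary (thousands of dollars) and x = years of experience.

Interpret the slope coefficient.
An increase of one year in experience is associated with a 1.7731 thousand dollars increase in predicted salary.

The slope coefficient β₁ = 1.7731 represents the marginal effect of experience on salary.

Interpretation:
- Experience up by 1 year → predicted salary increases by 1.7731 thousand dollars
- This is a linear approximation: the same per-unit change is assumed across the whole observed x range
- The slope describes association in these data, not necessarily a causal effect

The intercept β₀ = 46.1350 is the predicted salary when experience = 0; since the smallest observed x is 0.54, this is an extrapolation and mainly anchors the line.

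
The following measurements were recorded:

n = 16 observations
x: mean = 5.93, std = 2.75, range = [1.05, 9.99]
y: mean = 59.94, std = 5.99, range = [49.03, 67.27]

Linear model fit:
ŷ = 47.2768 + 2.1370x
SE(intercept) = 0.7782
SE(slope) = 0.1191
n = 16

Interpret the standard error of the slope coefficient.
The slope 2.1370 is pinned down to within about ±0.1191 (one SE) by these data — relative uncertainty 5.6%, i.e. precise.

SE(β̂₁) = 0.1191 says: if we drew many samples of n = 16 from the same population and refit each time, the fitted slopes would scatter with a standard deviation of roughly 0.1191 around the true β₁.

Relative precision:
- SE / |β̂₁| = 0.1191 / 2.1370 = 5.6%
- Rule of thumb (under 20%: precise; 20% to under 50%: moderately precise; 50% or more: imprecise) → precise

Rough 95% range (±2 SE): 2.1370 ± 0.2382 → (1.8988, 2.3752).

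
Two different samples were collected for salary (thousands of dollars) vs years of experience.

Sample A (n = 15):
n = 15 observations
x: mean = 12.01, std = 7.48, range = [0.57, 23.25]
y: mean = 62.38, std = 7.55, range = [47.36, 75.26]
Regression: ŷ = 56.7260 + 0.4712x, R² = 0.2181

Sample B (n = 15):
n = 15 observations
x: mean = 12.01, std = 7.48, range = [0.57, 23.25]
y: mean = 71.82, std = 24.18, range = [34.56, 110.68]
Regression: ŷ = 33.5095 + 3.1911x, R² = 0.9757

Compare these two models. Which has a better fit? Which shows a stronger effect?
Model B has the better fit (R² = 0.9757 vs 0.2181). Model B shows the stronger effect (|β₁| = 3.1911 vs 0.4712).

Model Comparison:

Fit — compare R²:
- Model A: R² = 0.2181 → 21.81% of variance in salary explained
- Model B: R² = 0.9757 → 97.57% of variance in salary explained
- 0.9757 > 0.2181 → Model B has the better fit

Which has the larger per-year effect? (|β₁|)
- Model A: β₁ = 0.4712 → predicted salary rises 0.4712 thousand dollars per additional year of experience
- Model B: β₁ = 3.1911 → predicted salary rises 3.1911 thousand dollars per additional year of experience
- |0.4712| < |3.1911| → Model B shows the stronger marginal effect

Notes:
- A better fit (higher R²) doesn't necessarily mean a more important relationship.
- R² measures how tightly points cluster around the line; β₁ measures how steep the line is — they answer different questions.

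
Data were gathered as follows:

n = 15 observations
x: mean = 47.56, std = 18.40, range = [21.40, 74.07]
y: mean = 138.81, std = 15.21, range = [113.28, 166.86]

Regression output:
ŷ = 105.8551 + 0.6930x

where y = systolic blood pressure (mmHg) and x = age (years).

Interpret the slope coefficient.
An increase of one year in age is associated with a 0.6930 mmHg increase in predicted blood pressure.

The slope coefficient β₁ = 0.6930 represents the marginal effect of age on blood pressure.

Interpretation:
- Age up by 1 year → predicted blood pressure increases by 0.6930 mmHg
- This is a linear approximation: the same per-unit change is assumed across the whole observed x range

The intercept β₀ = 105.8551 is the predicted blood pressure when age = 0; since the smallest observed x is 21.40, this is an extrapolation and mainly anchors the line.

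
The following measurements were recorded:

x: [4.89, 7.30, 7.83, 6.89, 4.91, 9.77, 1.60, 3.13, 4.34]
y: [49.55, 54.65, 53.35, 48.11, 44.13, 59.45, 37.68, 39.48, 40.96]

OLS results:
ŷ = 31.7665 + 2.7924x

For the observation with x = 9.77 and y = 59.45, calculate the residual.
Residual = 0.4018

The residual is the difference between the actual value and the predicted value:

Residual = y - ŷ

Step 1: Calculate predicted value
ŷ = 31.7665 + 2.7924 × 9.77
ŷ = 59.0482

Step 2: Calculate residual
Residual = 59.45 - 59.0482
Residual = 0.4018

Interpretation: the model underestimates the actual value by 0.4018 at this point (positive residual → observation lies above the fitted line).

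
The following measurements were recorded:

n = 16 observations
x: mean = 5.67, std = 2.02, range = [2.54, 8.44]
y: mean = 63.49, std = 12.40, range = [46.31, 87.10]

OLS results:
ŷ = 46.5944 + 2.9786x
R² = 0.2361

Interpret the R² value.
About 23.61% of the variability in y is accounted for by the regression on x (R² = 0.2361) — a weak linear fit.

R² (coefficient of determination) measures the proportion of variance in y explained by the regression model.

Here R² = 0.2361:
- Explained: 23.61% of the variation in y
- Unexplained (residual): 100% − 23.61% = 76.39%
- Rule of thumb (below 0.3 weak; 0.3 to below 0.7 moderate; 0.7 and above strong) → weak

Note: R² says nothing about causation, and a high R² does not by itself mean the linear form is appropriate — check the residuals.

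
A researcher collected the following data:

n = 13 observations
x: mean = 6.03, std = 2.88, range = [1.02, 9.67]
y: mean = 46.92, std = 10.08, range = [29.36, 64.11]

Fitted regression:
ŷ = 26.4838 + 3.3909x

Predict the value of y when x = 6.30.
ŷ = 47.8465

x = 6.30 lies inside the observed range [1.02, 9.67], so the fitted equation applies directly:

ŷ = 26.4838 + 3.3909 × 6.30
ŷ = 26.4838 + 21.3627
ŷ = 47.8465

This is the fitted mean response at that x — an individual observation would come with a wider prediction interval.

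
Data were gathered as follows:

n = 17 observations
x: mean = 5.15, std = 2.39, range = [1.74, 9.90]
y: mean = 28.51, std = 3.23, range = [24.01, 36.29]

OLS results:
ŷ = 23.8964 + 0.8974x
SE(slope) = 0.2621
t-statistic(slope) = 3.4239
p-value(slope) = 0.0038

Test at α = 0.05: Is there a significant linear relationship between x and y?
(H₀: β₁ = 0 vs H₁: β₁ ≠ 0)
Reject H₀: p-value = 0.0038 < α = 0.05. The linear relationship is significant at the 5% level.

Hypothesis test for the slope coefficient:

H₀: β₁ = 0 (no linear relationship)
H₁: β₁ ≠ 0 (linear relationship exists)

Test statistic: t = β̂₁ / SE(β̂₁) = 0.8974 / 0.2621 = 3.4239

With df = 15, the two-sided p-value for |t| = 3.4239 is 0.0038.

Decision rule: reject H₀ if p-value < α.
p-value = 0.0038 < α = 0.05 → reject H₀.

Conclusion: the linear association between x and y is significant at the 5% level.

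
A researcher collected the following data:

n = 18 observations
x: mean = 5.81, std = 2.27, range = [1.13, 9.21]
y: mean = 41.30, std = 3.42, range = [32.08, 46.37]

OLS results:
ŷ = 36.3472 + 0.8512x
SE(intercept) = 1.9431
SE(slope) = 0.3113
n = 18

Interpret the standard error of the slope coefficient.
SE(slope) = 0.3113 measures the uncertainty in the estimated slope. The coefficient is estimated with moderate precision (SE/|β̂₁| = 36.6%).

SE(β̂₁) = s / √Sxx, where s is the residual standard deviation and Sxx = Σ(x − x̄)². It is the yardstick for how far β̂₁ = 0.8512 could plausibly be from the true slope.

Relative precision:
- SE / |β̂₁| = 0.3113 / 0.8512 = 36.6%
- Rule of thumb (under 20%: precise; 20% to under 50%: moderately precise; 50% or more: imprecise) → moderately precise

Link to interval estimation: a confidence interval for β₁ is β̂₁ ± t* × 0.3113, so SE sets the half-width per unit of t*.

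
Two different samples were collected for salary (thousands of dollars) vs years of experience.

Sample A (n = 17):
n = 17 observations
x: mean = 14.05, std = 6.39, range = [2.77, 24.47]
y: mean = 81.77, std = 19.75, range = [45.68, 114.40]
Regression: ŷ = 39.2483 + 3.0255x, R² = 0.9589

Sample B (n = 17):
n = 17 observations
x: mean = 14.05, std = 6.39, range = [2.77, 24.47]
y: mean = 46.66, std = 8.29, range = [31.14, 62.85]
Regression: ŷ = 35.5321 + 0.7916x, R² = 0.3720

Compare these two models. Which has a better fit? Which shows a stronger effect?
Model A has the better fit (R² = 0.9589 vs 0.3720). Model A shows the stronger effect (|β₁| = 3.0255 vs 0.7916).

Model Comparison:

Fit — compare R²:
- Model A: R² = 0.9589 → 95.89% of variance in salary explained
- Model B: R² = 0.3720 → 37.20% of variance in salary explained
- 0.9589 > 0.3720 → Model A has the better fit

Which has the larger per-year effect? (|β₁|)
- Model A: β₁ = 3.0255 → predicted salary rises 3.0255 thousand dollars per additional year of experience
- Model B: β₁ = 0.7916 → predicted salary rises 0.7916 thousand dollars per additional year of experience
- |3.0255| > |0.7916| → Model A shows the stronger marginal effect

Notes:
- R² measures how tightly points cluster around the line; β₁ measures how steep the line is — they answer different questions.
- The two samples could reflect different populations, time periods, or measurement quality.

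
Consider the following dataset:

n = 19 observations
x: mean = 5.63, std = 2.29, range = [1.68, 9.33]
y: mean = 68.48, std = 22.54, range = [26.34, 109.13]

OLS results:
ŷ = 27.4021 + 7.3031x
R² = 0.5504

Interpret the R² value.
The model explains 55.04% of the variance in y (R² = 0.5504), leaving 44.96% unexplained; the fit is moderate.

R² = 1 − SS_res/SS_tot compares the residual scatter to the total scatter of y about its mean.

Here R² = 0.5504:
- Explained: 55.04% of the variation in y
- Unexplained (residual): 100% − 55.04% = 44.96%
- Rule of thumb (below 0.3 weak; 0.3 to below 0.7 moderate; 0.7 and above strong) → moderate

Calculation: R² = 1 − (SS_res / SS_tot), where SS_res is the sum of squared residuals and SS_tot the total sum of squares.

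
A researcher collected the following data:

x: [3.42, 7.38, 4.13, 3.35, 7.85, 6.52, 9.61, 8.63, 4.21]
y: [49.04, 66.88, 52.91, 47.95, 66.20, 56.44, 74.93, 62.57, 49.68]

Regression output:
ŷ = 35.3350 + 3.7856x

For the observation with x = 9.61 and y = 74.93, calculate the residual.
Residual = 3.2154

The residual is the difference between the actual value and the predicted value:

Residual = y - ŷ

Step 1: Calculate predicted value
ŷ = 35.3350 + 3.7856 × 9.61
ŷ = 71.7146

Step 2: Calculate residual
Residual = 74.93 - 71.7146
Residual = 3.2154

Interpretation: the model underestimates the actual value by 3.2154 at this point (positive residual → observation lies above the fitted line).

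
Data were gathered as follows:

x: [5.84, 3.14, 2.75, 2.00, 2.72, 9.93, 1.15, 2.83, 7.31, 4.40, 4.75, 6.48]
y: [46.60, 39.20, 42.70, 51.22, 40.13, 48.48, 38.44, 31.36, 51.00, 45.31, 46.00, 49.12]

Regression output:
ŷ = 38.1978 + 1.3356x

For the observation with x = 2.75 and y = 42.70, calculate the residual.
Residual = 0.8293

The residual is the difference between the actual value and the predicted value:

Residual = y - ŷ

Step 1: Calculate predicted value
ŷ = 38.1978 + 1.3356 × 2.75
ŷ = 41.8707

Step 2: Calculate residual
Residual = 42.70 - 41.8707
Residual = 0.8293

Sign check: y > ŷ, so the point is above the line and the fit underestimates here.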